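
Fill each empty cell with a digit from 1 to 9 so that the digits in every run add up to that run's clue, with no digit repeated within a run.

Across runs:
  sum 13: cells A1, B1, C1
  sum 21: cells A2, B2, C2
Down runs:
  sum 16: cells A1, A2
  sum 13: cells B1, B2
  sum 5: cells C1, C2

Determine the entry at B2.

8

16 in 2 cells must be {7,9}.
The 21 across and the 5 down share only 4, so C2 = 4.
C1 = 5 − 4 = 1 completes the 5 down.
Given what's placed, A2 must be 9 to fit the 21 across and 16 down.
B2 = 21 − 13 = 8 completes the 21 across.
A1 = 16 − 9 = 7 completes the 16 down.
B1 = 13 − 8 = 5 completes the 13 across.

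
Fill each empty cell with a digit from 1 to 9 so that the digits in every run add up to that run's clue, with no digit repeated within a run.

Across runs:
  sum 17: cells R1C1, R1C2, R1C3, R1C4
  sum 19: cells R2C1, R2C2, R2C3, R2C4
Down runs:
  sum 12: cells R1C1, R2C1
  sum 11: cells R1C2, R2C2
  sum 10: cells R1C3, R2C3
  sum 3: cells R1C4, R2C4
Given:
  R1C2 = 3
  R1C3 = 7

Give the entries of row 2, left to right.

7 8 3 1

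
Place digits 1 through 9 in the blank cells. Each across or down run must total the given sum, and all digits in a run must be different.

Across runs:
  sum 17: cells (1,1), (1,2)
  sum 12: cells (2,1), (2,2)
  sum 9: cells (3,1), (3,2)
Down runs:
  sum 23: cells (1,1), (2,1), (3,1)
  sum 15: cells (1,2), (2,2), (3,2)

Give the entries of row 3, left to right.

6 3

17 in 2 cells must be {8,9}; 23 in 3 cells must be {6,8,9}.
Nothing is forced directly, so branch on (1,1), whose candidates are 8 or 9. If (1,1) = 8: that forces (1,2) = 9, (2,1) = 9, after which (2,2) would have to be in {3} for the 12 across but in {1,2,4,5} for the 15 down — contradiction. So (1,1) = 9.
(1,2) = 17 − 9 = 8 completes the 17 across.
Given what's placed, (2,1) must be 8 to fit the 12 across and 23 down.
(2,2) = 12 − 8 = 4 completes the 12 across.
(3,1) = 23 − 17 = 6 completes the 23 down.
(3,2) = 9 − 6 = 3 completes the 9 across.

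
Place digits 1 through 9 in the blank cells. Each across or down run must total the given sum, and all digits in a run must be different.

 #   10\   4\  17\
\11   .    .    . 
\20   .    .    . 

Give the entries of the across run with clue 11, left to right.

2 1 8

4 in 2 cells must be {1,3}; 17 in 2 cells must be {8,9}.
The 11 across and the 17 down share only 8, so R1C3 = 8.
The 20 across and the 4 down share only 3, so R2C2 = 3.
R2C3 = 17 − 8 = 9 completes the 17 down.
R1C2 = 4 − 3 = 1 completes the 4 down.
R2C1 = 20 − 12 = 8 completes the 20 across.
R1C1 = 11 − 9 = 2 completes the 11 across.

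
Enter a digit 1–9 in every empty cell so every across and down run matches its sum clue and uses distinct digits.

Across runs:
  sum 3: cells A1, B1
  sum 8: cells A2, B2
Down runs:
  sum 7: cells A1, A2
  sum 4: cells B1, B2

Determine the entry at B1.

1

3 in 2 cells must be {1,2}; 4 in 2 cells must be {1,3}.
The 3 across and the 4 down share only 1, so B1 = 1.
B2 = 4 − 1 = 3 completes the 4 down.
A1 = 3 − 1 = 2 completes the 3 across.
A2 = 8 − 3 = 5 completes the 8 across.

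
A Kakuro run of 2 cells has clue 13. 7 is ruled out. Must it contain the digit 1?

No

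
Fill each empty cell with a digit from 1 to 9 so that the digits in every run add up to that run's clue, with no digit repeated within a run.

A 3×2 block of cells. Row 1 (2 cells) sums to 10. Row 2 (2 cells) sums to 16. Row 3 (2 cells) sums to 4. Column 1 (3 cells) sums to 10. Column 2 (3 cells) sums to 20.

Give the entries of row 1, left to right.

16 in 2 cells must be {7,9}; 4 in 2 cells must be {1,3}.
The 16 across and the 10 down share only 7, so (2,1) = 7.
(2,2) = 16 − 7 = 9 completes the 16 across.
Given what's placed, (3,1) must be 1 to fit the 4 across and 10 down.
(3,2) = 4 − 1 = 3 completes the 4 across.
(1,1) = 10 − 8 = 2 completes the 10 down.
(1,2) = 10 − 2 = 8 completes the 10 across.

2, 8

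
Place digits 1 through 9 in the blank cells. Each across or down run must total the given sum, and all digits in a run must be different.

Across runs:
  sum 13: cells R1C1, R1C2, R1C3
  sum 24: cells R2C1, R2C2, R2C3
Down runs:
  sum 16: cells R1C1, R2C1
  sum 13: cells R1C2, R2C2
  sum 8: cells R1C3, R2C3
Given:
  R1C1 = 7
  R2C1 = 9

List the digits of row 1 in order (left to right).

7, 5, 1

24 in 3 cells must be {7,8,9}; 16 in 2 cells must be {7,9}.
Given what's placed, R2C3 must be 7 to fit the 24 across and 8 down.
R1C3 = 8 − 7 = 1 completes the 8 down.
R2C2 = 24 − 16 = 8 completes the 24 across.
R1C2 = 13 − 8 = 5 completes the 13 across.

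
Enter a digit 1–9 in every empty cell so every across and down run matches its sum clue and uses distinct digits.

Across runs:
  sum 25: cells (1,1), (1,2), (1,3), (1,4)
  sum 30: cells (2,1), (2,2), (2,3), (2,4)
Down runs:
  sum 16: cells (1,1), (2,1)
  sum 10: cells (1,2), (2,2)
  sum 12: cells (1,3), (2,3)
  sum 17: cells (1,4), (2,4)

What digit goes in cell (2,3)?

30 in 4 cells must be {6,7,8,9}; 16 in 2 cells must be {7,9}; 17 in 2 cells must be {8,9}.
Nothing is forced directly, so branch on (1,1), whose candidates are 7 or 9. If (1,1) = 9: that forces (1,4) = 8, (2,1) = 7, (2,4) = 9, (2,3) = 8, after which (1,3) would have to be in {1,2,3,5,6,7} for the 25 across but in {4} for the 12 down — contradiction. So (1,1) = 7.
(2,1) = 16 − 7 = 9 completes the 16 down.
Given what's placed, (2,4) must be 8 to fit the 30 across and 17 down.
(1,4) = 17 − 8 = 9 completes the 17 down.
(2,3) = 7: the only remaining digit allowed by both the 30 across and the 12 down.

7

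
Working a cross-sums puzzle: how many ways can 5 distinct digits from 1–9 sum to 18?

5 distinct digits from 1–9 sum between 15 and 35.
Enumerating: {1,2,3,4,8}, {1,2,3,5,7}, {1,2,4,5,6}.

3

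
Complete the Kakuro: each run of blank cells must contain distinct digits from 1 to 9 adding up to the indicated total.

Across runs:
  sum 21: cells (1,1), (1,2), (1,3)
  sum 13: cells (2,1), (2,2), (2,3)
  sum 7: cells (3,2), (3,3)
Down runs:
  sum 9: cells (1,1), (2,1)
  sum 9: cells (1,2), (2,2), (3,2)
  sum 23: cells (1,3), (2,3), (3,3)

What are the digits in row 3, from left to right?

1 6

23 in 3 cells must be {6,8,9}.
Only 6 fits (3,3) under both its across sum 7 and down sum 23.
(3,2) = 7 − 6 = 1 completes the 7 across.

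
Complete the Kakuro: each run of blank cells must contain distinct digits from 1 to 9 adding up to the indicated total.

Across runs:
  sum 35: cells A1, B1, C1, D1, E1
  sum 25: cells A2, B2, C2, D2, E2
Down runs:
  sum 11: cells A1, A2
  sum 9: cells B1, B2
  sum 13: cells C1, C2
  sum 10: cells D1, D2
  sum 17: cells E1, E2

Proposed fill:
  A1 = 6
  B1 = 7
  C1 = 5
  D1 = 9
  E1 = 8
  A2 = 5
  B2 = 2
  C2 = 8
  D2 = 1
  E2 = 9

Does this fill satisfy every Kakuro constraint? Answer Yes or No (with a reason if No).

Yes

Across: 6+7+5+9+8=35; 5+2+8+1+9=25. Down: 6+5=11; 7+2=9; 5+8=13; 9+1=10; 8+9=17. No digit repeats within any run.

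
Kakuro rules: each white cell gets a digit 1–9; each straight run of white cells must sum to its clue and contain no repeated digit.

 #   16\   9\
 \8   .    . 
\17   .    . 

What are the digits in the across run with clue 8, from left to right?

7, 1

17 in 2 cells must be {8,9}; 16 in 2 cells must be {7,9}.
The 8 across and the 16 down share only 7, so R1C1 = 7.
R1C2 = 8 − 7 = 1 completes the 8 across.
R2C1 = 16 − 7 = 9 completes the 16 down.
R2C2 = 17 − 9 = 8 completes the 17 across.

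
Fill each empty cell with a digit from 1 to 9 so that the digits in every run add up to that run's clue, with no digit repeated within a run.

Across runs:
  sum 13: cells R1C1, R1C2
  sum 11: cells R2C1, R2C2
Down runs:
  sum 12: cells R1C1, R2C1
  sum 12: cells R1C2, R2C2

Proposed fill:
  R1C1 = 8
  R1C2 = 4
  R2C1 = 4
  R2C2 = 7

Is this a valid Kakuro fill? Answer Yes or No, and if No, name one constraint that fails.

No — the down run R1C2–R2C2 sums to 11, not 12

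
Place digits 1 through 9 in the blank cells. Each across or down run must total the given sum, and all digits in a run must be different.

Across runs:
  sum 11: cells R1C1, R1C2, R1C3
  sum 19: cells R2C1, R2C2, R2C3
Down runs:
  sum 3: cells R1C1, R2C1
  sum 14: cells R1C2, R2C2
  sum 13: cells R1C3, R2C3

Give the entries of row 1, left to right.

1 6 4

3 in 2 cells must be {1,2}.
The 19 across and the 3 down share only 2, so R2C1 = 2.
R1C1 = 3 − 2 = 1 completes the 3 down.
Nothing is forced directly, so branch on R1C2, whose candidates are 6 or 8. If R1C2 = 8: then R1C3 would have to be in {2} for the 11 across but in {4,5,6,7,8,9} for the 13 down — contradiction. So R1C2 = 6.
R1C3 = 11 − 7 = 4 completes the 11 across.
R2C2 = 14 − 6 = 8 completes the 14 down.
R2C3 = 19 − 10 = 9 completes the 19 across.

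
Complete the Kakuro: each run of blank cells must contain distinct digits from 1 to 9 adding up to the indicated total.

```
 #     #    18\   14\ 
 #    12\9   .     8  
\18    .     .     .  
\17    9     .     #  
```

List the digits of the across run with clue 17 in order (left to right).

9, 8

17 in 2 cells must be {8,9}.
R1C2 = 9 − 8 = 1 completes the 9 across.
R2C1 = 12 − 9 = 3 completes the 12 down.
R2C3 = 14 − 8 = 6 completes the 14 down.
R3C2 = 17 − 9 = 8 completes the 17 across.
R2C2 = 18 − 9 = 9 completes the 18 across.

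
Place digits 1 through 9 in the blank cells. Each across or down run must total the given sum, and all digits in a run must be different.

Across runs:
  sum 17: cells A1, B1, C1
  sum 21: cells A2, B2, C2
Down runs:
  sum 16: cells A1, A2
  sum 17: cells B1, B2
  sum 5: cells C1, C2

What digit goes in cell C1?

1

16 in 2 cells must be {7,9}; 17 in 2 cells must be {8,9}.
The 21 across and the 5 down share only 4, so C2 = 4.
C1 = 5 − 4 = 1 completes the 5 down.
Given what's placed, A2 must be 9 to fit the 21 across and 16 down.
B2 = 21 − 13 = 8 completes the 21 across.
A1 = 16 − 9 = 7 completes the 16 down.
B1 = 17 − 8 = 9 completes the 17 across.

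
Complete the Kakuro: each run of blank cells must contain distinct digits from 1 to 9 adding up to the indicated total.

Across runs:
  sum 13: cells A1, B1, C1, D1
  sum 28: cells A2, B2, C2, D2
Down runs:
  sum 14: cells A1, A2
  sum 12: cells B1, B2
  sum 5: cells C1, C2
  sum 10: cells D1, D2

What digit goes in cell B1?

4

Only 4 fits C2 under both its across sum 28 and down sum 5.
C1 = 5 − 4 = 1 completes the 5 down.
Nothing is forced directly, so branch on A1, whose candidates are 5 or 6. If A1 = 6: that forces B1 = 4, D1 = 2, A2 = 8, after which B2 would have to be in {7,9} for the 28 across but in {8} for the 12 down — contradiction. So A1 = 5.
A2 = 14 − 5 = 9 completes the 14 down.
No cell is forced outright now. B2 can only be 7 or 8 (the digits allowed by both its 28 across and its 12 down). If B2 = 7: then B1 would have to be in {3,4} for the 13 across but in {5} for the 12 down — contradiction. So B2 = 8.
B1 = 12 − 8 = 4 completes the 12 down.
D1 = 13 − 10 = 3 completes the 13 across.
D2 = 28 − 21 = 7 completes the 28 across.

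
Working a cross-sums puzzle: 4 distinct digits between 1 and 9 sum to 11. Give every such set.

4 distinct digits from 1–9 sum between 10 and 30.
Only one set works: {1,2,3,5}.

{1,2,3,5}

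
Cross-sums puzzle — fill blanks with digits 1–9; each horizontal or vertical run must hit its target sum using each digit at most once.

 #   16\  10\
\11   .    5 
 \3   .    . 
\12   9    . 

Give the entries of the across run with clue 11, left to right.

6 5

3 in 2 cells must be {1,2}.
R1C1 = 11 − 5 = 6 completes the 11 across.
R2C1 = 16 − 15 = 1 completes the 16 down.
R2C2 = 3 − 1 = 2 completes the 3 across.
R3C2 = 12 − 9 = 3 completes the 12 across.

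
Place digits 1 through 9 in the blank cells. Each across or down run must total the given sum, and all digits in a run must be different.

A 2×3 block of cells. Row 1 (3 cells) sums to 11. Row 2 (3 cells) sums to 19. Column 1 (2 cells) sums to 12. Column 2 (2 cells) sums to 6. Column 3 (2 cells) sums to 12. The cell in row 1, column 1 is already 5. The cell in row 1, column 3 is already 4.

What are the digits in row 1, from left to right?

(1,2) = 11 − 9 = 2 completes the 11 across.
(2,1) = 12 − 5 = 7 completes the 12 down.
(2,2) = 6 − 2 = 4 completes the 6 down.
(2,3) = 19 − 11 = 8 completes the 19 across.

5, 2, 4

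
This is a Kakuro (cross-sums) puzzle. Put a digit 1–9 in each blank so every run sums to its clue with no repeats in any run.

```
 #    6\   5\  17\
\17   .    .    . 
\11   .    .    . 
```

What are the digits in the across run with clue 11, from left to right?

17 in 2 cells must be {8,9}.
The 11 across and the 17 down share only 8, so R2C3 = 8.
R1C3 = 17 − 8 = 9 completes the 17 down.
Nothing is forced directly, so branch on R2C1, whose candidates are 1 or 2. If R2C1 = 2: then R1C1 would have to be in {1,2,3,5,6,7} for the 17 across but in {4} for the 6 down — contradiction. So R2C1 = 1.
R1C1 = 6 − 1 = 5 completes the 6 down.
R1C2 = 17 − 14 = 3 completes the 17 across.
R2C2 = 11 − 9 = 2 completes the 11 across.

1 2 8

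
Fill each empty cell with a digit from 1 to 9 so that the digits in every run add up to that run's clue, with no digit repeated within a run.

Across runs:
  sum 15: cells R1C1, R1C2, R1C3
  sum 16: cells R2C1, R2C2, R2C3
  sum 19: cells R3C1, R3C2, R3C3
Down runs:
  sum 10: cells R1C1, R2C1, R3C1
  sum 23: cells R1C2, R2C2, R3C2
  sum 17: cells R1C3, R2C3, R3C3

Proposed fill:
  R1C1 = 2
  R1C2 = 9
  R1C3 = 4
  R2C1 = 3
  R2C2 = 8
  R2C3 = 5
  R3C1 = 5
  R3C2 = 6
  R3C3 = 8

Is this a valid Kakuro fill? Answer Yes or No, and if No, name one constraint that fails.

Across: 2+9+4=15; 3+8+5=16; 5+6+8=19. Down: 2+3+5=10; 9+8+6=23; 4+5+8=17. No digit repeats within any run.

Yes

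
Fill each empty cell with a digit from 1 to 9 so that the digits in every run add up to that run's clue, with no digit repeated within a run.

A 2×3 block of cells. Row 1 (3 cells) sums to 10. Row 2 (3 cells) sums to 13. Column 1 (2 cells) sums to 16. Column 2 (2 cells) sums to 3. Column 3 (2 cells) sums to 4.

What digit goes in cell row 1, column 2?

2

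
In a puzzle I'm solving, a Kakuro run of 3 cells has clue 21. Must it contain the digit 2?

Counterexample: {4,8,9} sums to 21 without using 2.

No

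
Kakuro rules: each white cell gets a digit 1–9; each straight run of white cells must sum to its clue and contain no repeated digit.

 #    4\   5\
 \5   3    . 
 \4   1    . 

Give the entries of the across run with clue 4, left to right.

1, 3

4 in 2 cells must be {1,3}.
R1C2 = 5 − 3 = 2 completes the 5 across.
R2C2 = 4 − 1 = 3 completes the 4 across.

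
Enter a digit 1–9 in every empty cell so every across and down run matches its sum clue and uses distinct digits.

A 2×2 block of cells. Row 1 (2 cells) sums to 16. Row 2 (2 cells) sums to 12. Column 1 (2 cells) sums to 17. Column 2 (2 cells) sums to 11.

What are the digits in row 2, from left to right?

8, 4

16 in 2 cells must be {7,9}; 17 in 2 cells must be {8,9}.
The 16 across and the 17 down share only 9, so (1,1) = 9.
(1,2) = 16 − 9 = 7 completes the 16 across.
(2,1) = 17 − 9 = 8 completes the 17 down.
(2,2) = 12 − 8 = 4 completes the 12 across.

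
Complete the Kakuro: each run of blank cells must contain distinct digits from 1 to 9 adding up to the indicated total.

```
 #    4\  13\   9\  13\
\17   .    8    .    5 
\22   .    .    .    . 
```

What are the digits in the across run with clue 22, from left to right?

4 in 2 cells must be {1,3}.
R2C2 = 13 − 8 = 5 completes the 13 down.
R2C4 = 13 − 5 = 8 completes the 13 down.
R2C1 = 3: the only remaining digit allowed by both the 22 across and the 4 down.
R2C3 = 22 − 16 = 6 completes the 22 across.
R1C1 = 4 − 3 = 1 completes the 4 down.
R1C3 = 17 − 14 = 3 completes the 17 across.

3 5 6 8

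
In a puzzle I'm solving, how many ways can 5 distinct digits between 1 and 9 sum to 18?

3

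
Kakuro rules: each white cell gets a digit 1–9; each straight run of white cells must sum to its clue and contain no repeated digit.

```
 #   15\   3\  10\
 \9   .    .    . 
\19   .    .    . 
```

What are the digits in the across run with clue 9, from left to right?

3 in 2 cells must be {1,2}.
The 9 across and the 15 down share only 6, so R1C1 = 6.
R2C1 = 15 − 6 = 9 completes the 15 down.
Given what's placed, R2C2 must be 2 to fit the 19 across and 3 down.
R2C3 = 19 − 11 = 8 completes the 19 across.
R1C2 = 3 − 2 = 1 completes the 3 down.
R1C3 = 9 − 7 = 2 completes the 9 across.

6, 1, 2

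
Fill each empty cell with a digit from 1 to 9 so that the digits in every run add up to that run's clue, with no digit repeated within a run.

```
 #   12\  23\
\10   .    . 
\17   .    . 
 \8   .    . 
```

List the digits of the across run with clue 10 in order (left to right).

1, 9

17 in 2 cells must be {8,9}; 23 in 3 cells must be {6,8,9}.
The 8 across and the 23 down share only 6, so R3C2 = 6.
R3C1 = 8 − 6 = 2 completes the 8 across.
Given what's placed, R2C1 must be 9 to fit the 17 across and 12 down.
R2C2 = 17 − 9 = 8 completes the 17 across.
R1C1 = 12 − 11 = 1 completes the 12 down.
R1C2 = 10 − 1 = 9 completes the 10 across.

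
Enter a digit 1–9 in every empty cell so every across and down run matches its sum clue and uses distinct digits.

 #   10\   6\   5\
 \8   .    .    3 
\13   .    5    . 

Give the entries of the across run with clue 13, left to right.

6 5 2

R1C2 = 6 − 5 = 1 completes the 6 down.
R2C3 = 5 − 3 = 2 completes the 5 down.
R1C1 = 8 − 4 = 4 completes the 8 across.
R2C1 = 13 − 7 = 6 completes the 13 across.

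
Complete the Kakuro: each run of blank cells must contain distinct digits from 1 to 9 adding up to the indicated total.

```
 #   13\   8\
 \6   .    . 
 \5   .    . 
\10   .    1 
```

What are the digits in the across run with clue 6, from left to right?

R3C1 = 10 − 1 = 9 completes the 10 across.
R1C1 = 1: the only remaining digit allowed by both the 6 across and the 13 down.
R1C2 = 6 − 1 = 5 completes the 6 across.
R2C1 = 13 − 10 = 3 completes the 13 down.
R2C2 = 5 − 3 = 2 completes the 5 across.

1 5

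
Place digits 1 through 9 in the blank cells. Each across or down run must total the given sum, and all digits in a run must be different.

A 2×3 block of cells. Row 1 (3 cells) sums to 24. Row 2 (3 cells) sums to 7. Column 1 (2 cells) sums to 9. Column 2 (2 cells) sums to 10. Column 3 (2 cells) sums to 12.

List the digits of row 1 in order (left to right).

7 9 8

24 in 3 cells must be {7,8,9}; 7 in 3 cells must be {1,2,4}.
The 7 across and the 12 down share only 4, so (2,3) = 4.
(1,3) = 12 − 4 = 8 completes the 12 down.
Given what's placed, (1,1) must be 7 to fit the 24 across and 9 down.
(1,2) = 24 − 15 = 9 completes the 24 across.
(2,1) = 9 − 7 = 2 completes the 9 down.
(2,2) = 7 − 6 = 1 completes the 7 across.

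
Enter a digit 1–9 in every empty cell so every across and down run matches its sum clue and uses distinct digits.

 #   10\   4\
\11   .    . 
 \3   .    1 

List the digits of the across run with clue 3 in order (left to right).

3 in 2 cells must be {1,2}; 4 in 2 cells must be {1,3}.
R1C2 = 4 − 1 = 3 completes the 4 down.
R2C1 = 3 − 1 = 2 completes the 3 across.
R1C1 = 11 − 3 = 8 completes the 11 across.

2 1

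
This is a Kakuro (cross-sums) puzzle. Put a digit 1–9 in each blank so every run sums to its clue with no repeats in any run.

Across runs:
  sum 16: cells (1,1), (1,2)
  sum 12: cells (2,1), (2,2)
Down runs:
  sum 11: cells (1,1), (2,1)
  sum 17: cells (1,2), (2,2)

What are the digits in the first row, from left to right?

7, 9

16 in 2 cells must be {7,9}; 17 in 2 cells must be {8,9}.
The 16 across and the 17 down share only 9, so (1,2) = 9.
(2,2) = 17 − 9 = 8 completes the 17 down.
(1,1) = 16 − 9 = 7 completes the 16 across.
(2,1) = 12 − 8 = 4 completes the 12 across.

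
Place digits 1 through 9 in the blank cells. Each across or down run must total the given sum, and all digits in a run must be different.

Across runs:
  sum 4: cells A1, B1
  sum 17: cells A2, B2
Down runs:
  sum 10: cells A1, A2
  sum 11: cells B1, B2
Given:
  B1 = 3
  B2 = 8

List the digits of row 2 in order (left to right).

4 in 2 cells must be {1,3}; 17 in 2 cells must be {8,9}.
A1 = 4 − 3 = 1 completes the 4 across.
A2 = 17 − 8 = 9 completes the 17 across.

9 8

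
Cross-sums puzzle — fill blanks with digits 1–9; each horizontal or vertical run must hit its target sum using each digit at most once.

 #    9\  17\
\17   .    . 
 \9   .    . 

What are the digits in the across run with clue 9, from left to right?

17 in 2 cells must be {8,9}.
The 17 across and the 9 down share only 8, so R1C1 = 8.
R1C2 = 17 − 8 = 9 completes the 17 across.
R2C1 = 9 − 8 = 1 completes the 9 down.
R2C2 = 9 − 1 = 8 completes the 9 across.

1, 8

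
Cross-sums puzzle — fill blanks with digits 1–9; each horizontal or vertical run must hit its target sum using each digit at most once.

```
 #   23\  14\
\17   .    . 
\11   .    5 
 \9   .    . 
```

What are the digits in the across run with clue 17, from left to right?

9 8

17 in 2 cells must be {8,9}; 23 in 3 cells must be {6,8,9}.
Given what's placed, R1C2 must be 8 to fit the 17 across and 14 down.
R2C1 = 11 − 5 = 6 completes the 11 across.
Given what's placed, R3C1 must be 8 to fit the 9 across and 23 down.
R3C2 = 9 − 8 = 1 completes the 9 across.
R1C1 = 17 − 8 = 9 completes the 17 across.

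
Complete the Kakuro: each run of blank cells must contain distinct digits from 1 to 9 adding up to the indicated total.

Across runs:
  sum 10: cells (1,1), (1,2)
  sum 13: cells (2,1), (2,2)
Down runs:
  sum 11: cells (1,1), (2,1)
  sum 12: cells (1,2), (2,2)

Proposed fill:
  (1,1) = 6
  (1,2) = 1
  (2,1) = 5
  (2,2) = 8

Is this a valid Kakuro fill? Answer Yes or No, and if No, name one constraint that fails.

No — the across run (1,1)–(1,2) sums to 7, not 10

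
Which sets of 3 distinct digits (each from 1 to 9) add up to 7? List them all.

{1,2,4}

3 distinct digits from 1–9 sum between 6 and 24.
Only one set works: {1,2,4}.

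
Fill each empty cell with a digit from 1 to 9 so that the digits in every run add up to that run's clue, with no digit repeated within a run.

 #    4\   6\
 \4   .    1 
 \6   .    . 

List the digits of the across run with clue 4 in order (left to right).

4 in 2 cells must be {1,3}.
R1C1 = 4 − 1 = 3 completes the 4 across.
R2C1 = 4 − 3 = 1 completes the 4 down.
R2C2 = 6 − 1 = 5 completes the 6 across.

3 1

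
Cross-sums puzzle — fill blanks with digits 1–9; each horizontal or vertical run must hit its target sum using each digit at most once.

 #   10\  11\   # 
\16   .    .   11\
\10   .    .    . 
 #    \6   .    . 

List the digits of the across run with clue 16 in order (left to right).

16 in 2 cells must be {7,9}.
The 16 across and the 11 down share only 7, so R1C2 = 7.
R3C2 = 1: the only remaining digit allowed by both the 6 across and the 11 down.
R3C3 = 6 − 1 = 5 completes the 6 across.
R1C1 = 16 − 7 = 9 completes the 16 across.
R2C1 = 10 − 9 = 1 completes the 10 down.
R2C2 = 11 − 8 = 3 completes the 11 down.
R2C3 = 10 − 4 = 6 completes the 10 across.

9, 7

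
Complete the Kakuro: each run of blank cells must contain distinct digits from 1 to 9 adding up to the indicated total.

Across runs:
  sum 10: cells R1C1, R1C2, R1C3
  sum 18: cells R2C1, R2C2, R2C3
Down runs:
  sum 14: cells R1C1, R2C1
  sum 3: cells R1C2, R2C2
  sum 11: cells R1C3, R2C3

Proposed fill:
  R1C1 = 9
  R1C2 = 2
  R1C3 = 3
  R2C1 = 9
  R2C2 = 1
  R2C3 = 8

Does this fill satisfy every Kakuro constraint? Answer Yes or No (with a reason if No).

No — the across run R1C1–R1C3 sums to 14, not 10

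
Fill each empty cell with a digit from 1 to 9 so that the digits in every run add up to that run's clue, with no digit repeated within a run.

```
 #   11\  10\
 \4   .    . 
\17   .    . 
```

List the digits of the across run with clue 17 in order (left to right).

4 in 2 cells must be {1,3}; 17 in 2 cells must be {8,9}.
The 4 across and the 11 down share only 3, so R1C1 = 3.
R1C2 = 4 − 3 = 1 completes the 4 across.
R2C1 = 11 − 3 = 8 completes the 11 down.
R2C2 = 17 − 8 = 9 completes the 17 across.

8, 9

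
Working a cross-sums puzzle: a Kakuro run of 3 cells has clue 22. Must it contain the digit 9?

Yes

Every partition of 22 into 3 distinct digits includes 9: {5,8,9}, {6,7,9}.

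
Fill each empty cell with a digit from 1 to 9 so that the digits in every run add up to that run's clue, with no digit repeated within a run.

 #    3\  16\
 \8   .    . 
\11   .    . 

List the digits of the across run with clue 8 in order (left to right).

1 7

3 in 2 cells must be {1,2}; 16 in 2 cells must be {7,9}.
The 8 across and the 16 down share only 7, so R1C2 = 7.
The 11 across and the 3 down share only 2, so R2C1 = 2.
R2C2 = 11 − 2 = 9 completes the 11 across.
R1C1 = 8 − 7 = 1 completes the 8 across.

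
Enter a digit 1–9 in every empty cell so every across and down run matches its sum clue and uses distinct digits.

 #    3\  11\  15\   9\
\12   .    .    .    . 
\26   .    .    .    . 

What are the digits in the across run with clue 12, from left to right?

3 in 2 cells must be {1,2}.
Only 6 fits R1C3 under both its across sum 12 and down sum 15.
The 26 across and the 3 down share only 2, so R2C1 = 2.
R2C3 = 15 − 6 = 9 completes the 15 down.
R1C1 = 3 − 2 = 1 completes the 3 down.
No cell is forced outright now. R2C2 can only be 7 or 8 (the digits allowed by both its 26 across and its 11 down). If R2C2 = 7: then R1C2 would have to be in {2,3} for the 12 across but in {4} for the 11 down — contradiction. So R2C2 = 8.
R1C2 = 11 − 8 = 3 completes the 11 down.
R1C4 = 12 − 10 = 2 completes the 12 across.

1 3 6 2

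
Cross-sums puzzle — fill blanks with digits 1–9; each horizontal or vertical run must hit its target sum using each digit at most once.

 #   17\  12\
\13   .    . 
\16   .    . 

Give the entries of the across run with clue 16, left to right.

16 in 2 cells must be {7,9}; 17 in 2 cells must be {8,9}.
The 16 across and the 17 down share only 9, so R2C1 = 9.
R2C2 = 16 − 9 = 7 completes the 16 across.
R1C1 = 17 − 9 = 8 completes the 17 down.
R1C2 = 13 − 8 = 5 completes the 13 across.

9, 7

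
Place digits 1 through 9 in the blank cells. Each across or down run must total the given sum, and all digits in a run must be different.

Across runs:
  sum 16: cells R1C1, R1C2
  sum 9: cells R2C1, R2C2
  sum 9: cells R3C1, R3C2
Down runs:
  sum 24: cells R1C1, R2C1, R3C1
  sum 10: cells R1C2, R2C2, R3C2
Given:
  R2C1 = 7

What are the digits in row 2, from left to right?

16 in 2 cells must be {7,9}; 24 in 3 cells must be {7,8,9}.
Given what's placed, R1C1 must be 9 to fit the 16 across and 24 down.
R1C2 = 16 − 9 = 7 completes the 16 across.
R2C2 = 9 − 7 = 2 completes the 9 across.
R3C1 = 24 − 16 = 8 completes the 24 down.
R3C2 = 9 − 8 = 1 completes the 9 across.

7 2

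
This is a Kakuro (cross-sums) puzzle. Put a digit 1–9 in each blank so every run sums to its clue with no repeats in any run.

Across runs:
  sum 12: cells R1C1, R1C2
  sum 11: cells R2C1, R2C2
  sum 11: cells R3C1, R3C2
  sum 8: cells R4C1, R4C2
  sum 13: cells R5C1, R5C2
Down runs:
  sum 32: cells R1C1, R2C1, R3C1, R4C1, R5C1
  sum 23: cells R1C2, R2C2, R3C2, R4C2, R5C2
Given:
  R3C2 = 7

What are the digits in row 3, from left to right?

4, 7

R3C1 = 11 − 7 = 4 completes the 11 across.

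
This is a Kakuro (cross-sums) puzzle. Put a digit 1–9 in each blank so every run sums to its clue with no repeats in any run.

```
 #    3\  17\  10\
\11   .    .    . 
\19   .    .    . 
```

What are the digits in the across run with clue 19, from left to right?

2 9 8

3 in 2 cells must be {1,2}; 17 in 2 cells must be {8,9}.
The 11 across and the 17 down share only 8, so R1C2 = 8.
The 19 across and the 3 down share only 2, so R2C1 = 2.
R2C2 = 17 − 8 = 9 completes the 17 down.
R2C3 = 19 − 11 = 8 completes the 19 across.
R1C1 = 3 − 2 = 1 completes the 3 down.
R1C3 = 11 − 9 = 2 completes the 11 across.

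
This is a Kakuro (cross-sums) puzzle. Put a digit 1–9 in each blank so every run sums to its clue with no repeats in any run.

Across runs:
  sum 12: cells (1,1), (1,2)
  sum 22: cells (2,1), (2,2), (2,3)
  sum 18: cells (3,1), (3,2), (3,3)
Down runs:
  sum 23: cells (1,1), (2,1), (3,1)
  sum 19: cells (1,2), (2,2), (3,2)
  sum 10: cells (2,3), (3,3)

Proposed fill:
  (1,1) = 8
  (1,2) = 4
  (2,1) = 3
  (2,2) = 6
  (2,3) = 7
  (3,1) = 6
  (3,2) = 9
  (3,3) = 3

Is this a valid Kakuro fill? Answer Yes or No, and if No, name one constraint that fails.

No — the across run (2,1)–(2,3) sums to 16, not 22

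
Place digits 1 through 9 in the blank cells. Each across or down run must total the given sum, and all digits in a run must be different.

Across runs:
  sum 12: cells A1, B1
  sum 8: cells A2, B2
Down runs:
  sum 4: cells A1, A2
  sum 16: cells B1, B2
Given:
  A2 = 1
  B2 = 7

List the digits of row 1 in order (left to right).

3 9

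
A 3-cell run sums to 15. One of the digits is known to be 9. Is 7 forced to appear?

Counterexample: {1,5,9} sums to 15 under that restriction without using 7.

No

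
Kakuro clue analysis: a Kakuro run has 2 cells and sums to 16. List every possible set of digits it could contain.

2 distinct digits from 1–9 sum between 3 and 17.
Only one set works: {7,9}.

{7,9}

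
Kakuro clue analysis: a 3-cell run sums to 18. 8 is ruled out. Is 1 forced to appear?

Counterexample: {2,7,9} sums to 18 under that restriction without using 1.

No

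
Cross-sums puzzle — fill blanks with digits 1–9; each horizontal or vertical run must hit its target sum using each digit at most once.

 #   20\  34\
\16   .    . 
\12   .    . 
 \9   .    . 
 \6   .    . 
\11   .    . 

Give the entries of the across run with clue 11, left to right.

16 in 2 cells must be {7,9}; 34 in 5 cells must be {4,6,7,8,9}.
Only 4 fits R4C2 under both its across sum 6 and down sum 34.
R4C1 = 6 − 4 = 2 completes the 6 across.
Nothing is forced directly, so branch on R1C1, whose candidates are 7 or 9. If R1C1 = 7: that forces R1C2 = 9, R2C1 = 4, R2C2 = 8, R5C1 = 6, after which R5C2 would have to be in {5} for the 11 across but in {6,7} for the 34 down — contradiction. So R1C1 = 9.
R1C2 = 16 − 9 = 7 completes the 16 across.
No cell is forced outright now. R2C1 can only be 3 or 5 (the digits allowed by both its 12 across and its 20 down). If R2C1 = 5: then R2C2 would have to be in {7} for the 12 across but in {6,8,9} for the 34 down — contradiction. So R2C1 = 3.
R2C2 = 12 − 3 = 9 completes the 12 across.
Given what's placed, R5C1 must be 5 to fit the 11 across and 20 down.
R5C2 = 11 − 5 = 6 completes the 11 across.

5, 6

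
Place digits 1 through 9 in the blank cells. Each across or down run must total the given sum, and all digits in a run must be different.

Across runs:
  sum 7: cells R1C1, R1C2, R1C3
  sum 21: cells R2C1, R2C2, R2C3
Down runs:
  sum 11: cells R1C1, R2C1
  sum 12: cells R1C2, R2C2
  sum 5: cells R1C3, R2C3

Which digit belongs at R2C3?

4

7 in 3 cells must be {1,2,4}.
The 7 across and the 12 down share only 4, so R1C2 = 4.
R2C2 = 12 − 4 = 8 completes the 12 down.
Given what's placed, R2C3 must be 4 to fit the 21 across and 5 down.
R1C1 = 2: the only remaining digit allowed by both the 7 across and the 11 down.
R1C3 = 7 − 6 = 1 completes the 7 across.
R2C1 = 21 − 12 = 9 completes the 21 across.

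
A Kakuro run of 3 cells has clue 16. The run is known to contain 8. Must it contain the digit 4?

Counterexample: {1,7,8} sums to 16 under that restriction without using 4.

No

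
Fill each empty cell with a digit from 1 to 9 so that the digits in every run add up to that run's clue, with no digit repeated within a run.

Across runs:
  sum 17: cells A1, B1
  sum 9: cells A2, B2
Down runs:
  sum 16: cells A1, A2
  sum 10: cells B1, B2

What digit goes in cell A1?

9

17 in 2 cells must be {8,9}; 16 in 2 cells must be {7,9}.
The 17 across and the 16 down share only 9, so A1 = 9.
B1 = 17 − 9 = 8 completes the 17 across.
A2 = 16 − 9 = 7 completes the 16 down.
B2 = 9 − 7 = 2 completes the 9 across.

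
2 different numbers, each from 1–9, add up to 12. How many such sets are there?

3

2 distinct digits from 1–9 sum between 3 and 17.
Enumerating: {3,9}, {4,8}, {5,7}.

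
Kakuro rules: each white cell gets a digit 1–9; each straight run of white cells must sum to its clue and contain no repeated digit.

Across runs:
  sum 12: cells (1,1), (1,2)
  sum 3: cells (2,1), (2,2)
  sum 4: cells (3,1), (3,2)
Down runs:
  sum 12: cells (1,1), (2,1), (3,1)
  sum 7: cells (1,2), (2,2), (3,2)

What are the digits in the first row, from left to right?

8 4

3 in 2 cells must be {1,2}; 4 in 2 cells must be {1,3}; 7 in 3 cells must be {1,2,4}.
The 12 across and the 7 down share only 4, so (1,2) = 4.
Given what's placed, (3,2) must be 1 to fit the 4 across and 7 down.
(1,1) = 12 − 4 = 8 completes the 12 across.
(2,1) = 1: the only remaining digit allowed by both the 3 across and the 12 down.
(2,2) = 3 − 1 = 2 completes the 3 across.
(3,1) = 4 − 1 = 3 completes the 4 across.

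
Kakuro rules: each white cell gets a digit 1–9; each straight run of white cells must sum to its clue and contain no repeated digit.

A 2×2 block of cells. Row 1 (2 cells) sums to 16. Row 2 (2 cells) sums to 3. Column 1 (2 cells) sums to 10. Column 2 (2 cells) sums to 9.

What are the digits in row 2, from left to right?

1, 2

16 in 2 cells must be {7,9}; 3 in 2 cells must be {1,2}.
The 16 across and the 9 down share only 7, so (1,2) = 7.
(2,2) = 9 − 7 = 2 completes the 9 down.
(1,1) = 16 − 7 = 9 completes the 16 across.
(2,1) = 3 − 2 = 1 completes the 3 across.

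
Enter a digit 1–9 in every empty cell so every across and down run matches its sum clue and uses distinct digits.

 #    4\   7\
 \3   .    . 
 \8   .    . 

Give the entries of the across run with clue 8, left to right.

3 in 2 cells must be {1,2}; 4 in 2 cells must be {1,3}.
The 3 across and the 4 down share only 1, so R1C1 = 1.
R1C2 = 3 − 1 = 2 completes the 3 across.
R2C1 = 4 − 1 = 3 completes the 4 down.
R2C2 = 8 − 3 = 5 completes the 8 across.

3 5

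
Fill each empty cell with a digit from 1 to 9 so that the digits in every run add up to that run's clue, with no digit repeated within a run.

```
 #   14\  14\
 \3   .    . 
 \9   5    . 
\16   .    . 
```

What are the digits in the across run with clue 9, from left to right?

5 4

3 in 2 cells must be {1,2}; 16 in 2 cells must be {7,9}.
R2C2 = 9 − 5 = 4 completes the 9 across.
Given what's placed, R3C1 must be 7 to fit the 16 across and 14 down.
R3C2 = 16 − 7 = 9 completes the 16 across.
R1C1 = 14 − 12 = 2 completes the 14 down.
R1C2 = 3 − 2 = 1 completes the 3 across.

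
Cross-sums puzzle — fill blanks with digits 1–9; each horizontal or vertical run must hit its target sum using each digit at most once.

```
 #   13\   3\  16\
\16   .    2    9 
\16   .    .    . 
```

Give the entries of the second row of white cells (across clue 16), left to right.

3 in 2 cells must be {1,2}; 16 in 2 cells must be {7,9}.
R1C1 = 16 − 11 = 5 completes the 16 across.
R2C1 = 13 − 5 = 8 completes the 13 down.
R2C2 = 3 − 2 = 1 completes the 3 down.
R2C3 = 16 − 9 = 7 completes the 16 across.

8 1 7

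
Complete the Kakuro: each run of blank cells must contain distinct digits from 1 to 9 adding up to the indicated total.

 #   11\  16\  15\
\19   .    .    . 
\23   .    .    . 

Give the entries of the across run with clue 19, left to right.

3 7 9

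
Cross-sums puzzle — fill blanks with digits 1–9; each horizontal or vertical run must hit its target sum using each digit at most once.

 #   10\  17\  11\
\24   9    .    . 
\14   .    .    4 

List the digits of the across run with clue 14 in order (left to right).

1 9 4

24 in 3 cells must be {7,8,9}; 17 in 2 cells must be {8,9}.
Given what's placed, R1C2 must be 8 to fit the 24 across and 17 down.
R1C3 = 24 − 17 = 7 completes the 24 across.
R2C1 = 10 − 9 = 1 completes the 10 down.
R2C2 = 14 − 5 = 9 completes the 14 across.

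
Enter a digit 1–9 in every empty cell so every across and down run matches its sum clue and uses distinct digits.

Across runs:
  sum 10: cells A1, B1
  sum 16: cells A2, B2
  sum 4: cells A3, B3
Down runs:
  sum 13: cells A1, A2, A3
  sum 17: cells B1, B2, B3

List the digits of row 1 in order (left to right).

1 9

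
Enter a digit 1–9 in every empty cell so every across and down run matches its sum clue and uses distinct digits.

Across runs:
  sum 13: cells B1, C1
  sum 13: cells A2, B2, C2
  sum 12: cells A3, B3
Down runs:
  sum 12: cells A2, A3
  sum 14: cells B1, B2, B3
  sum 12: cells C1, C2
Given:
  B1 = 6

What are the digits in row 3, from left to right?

C1 = 13 − 6 = 7 completes the 13 across.
C2 = 12 − 7 = 5 completes the 12 down.
A2 = 7: the only remaining digit allowed by both the 13 across and the 12 down.
B2 = 13 − 12 = 1 completes the 13 across.
A3 = 12 − 7 = 5 completes the 12 down.
B3 = 12 − 5 = 7 completes the 12 across.

5, 7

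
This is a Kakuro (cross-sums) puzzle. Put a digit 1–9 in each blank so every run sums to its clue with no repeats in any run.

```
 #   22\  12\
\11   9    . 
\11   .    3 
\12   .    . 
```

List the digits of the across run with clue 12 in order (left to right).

5 7

R1C2 = 11 − 9 = 2 completes the 11 across.
R2C1 = 11 − 3 = 8 completes the 11 across.
R3C1 = 22 − 17 = 5 completes the 22 down.
R3C2 = 12 − 5 = 7 completes the 12 across.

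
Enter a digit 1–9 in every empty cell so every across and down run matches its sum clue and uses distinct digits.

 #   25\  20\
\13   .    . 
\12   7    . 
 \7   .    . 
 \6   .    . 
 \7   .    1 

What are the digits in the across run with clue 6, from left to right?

R2C2 = 12 − 7 = 5 completes the 12 across.
R5C1 = 7 − 1 = 6 completes the 7 across.
Nothing is forced directly, so branch on R4C2, whose candidates are 2 or 4. If R4C2 = 4: that forces R4C1 = 2, R1C1 = 9, after which R1C2 would have to be in {4} for the 13 across but in {2,3,7,8} for the 20 down — contradiction. So R4C2 = 2.
R4C1 = 6 − 2 = 4 completes the 6 across.
Given what's placed, R1C1 must be 5 to fit the 13 across and 25 down.
R1C2 = 13 − 5 = 8 completes the 13 across.
R3C1 = 25 − 22 = 3 completes the 25 down.
R3C2 = 7 − 3 = 4 completes the 7 across.

4 2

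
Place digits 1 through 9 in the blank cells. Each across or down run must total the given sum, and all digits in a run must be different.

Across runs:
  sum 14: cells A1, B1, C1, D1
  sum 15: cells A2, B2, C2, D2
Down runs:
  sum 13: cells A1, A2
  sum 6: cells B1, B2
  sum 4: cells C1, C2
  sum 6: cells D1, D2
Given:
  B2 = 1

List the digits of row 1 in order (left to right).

4 in 2 cells must be {1,3}.
B1 = 6 − 1 = 5 completes the 6 down.
Given what's placed, C2 must be 3 to fit the 15 across and 4 down.
C1 = 4 − 3 = 1 completes the 4 down.
D1 = 2: the only remaining digit allowed by both the 14 across and the 6 down.
D2 = 6 − 2 = 4 completes the 6 down.
A1 = 14 − 8 = 6 completes the 14 across.
A2 = 15 − 8 = 7 completes the 15 across.

6 5 1 2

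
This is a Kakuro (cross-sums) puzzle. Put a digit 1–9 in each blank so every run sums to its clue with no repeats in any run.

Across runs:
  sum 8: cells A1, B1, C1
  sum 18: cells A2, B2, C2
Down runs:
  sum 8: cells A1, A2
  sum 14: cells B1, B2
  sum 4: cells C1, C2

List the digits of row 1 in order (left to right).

2 5 1

4 in 2 cells must be {1,3}.
The 8 across and the 14 down share only 5, so B1 = 5.
Given what's placed, C1 must be 1 to fit the 8 across and 4 down.
B2 = 14 − 5 = 9 completes the 14 down.
C2 = 4 − 1 = 3 completes the 4 down.
A1 = 8 − 6 = 2 completes the 8 across.
A2 = 18 − 12 = 6 completes the 18 across.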